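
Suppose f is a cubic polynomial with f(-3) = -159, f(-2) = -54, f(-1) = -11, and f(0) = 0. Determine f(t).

Using the Lagrange interpolation formula with nodes -3, -2, -1, 0:
  L_0(t) = (t + 2)(t + 1)t / -6
  L_1(t) = (t + 3)(t + 1)t / 2
  L_2(t) = (t + 3)(t + 2)t / -2
  L_3(t) = (t + 3)(t + 2)(t + 1) / 6
Then f(t) = -159·L_0(t) - 54·L_1(t) - 11·L_2(t) + 0·L_3(t).
Expanding and collecting terms gives f(t) = 5t^3 - t^2 + 5t.
Check: f(-1) = -11. ✓

f(t) = 5t^3 - t^2 + 5t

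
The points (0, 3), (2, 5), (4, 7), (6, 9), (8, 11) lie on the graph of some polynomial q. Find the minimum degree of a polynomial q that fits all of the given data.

1

Forward differences of the values at u = 0, 2, 4, 6, 8:
  q  : 3  5  7  9  11
  Δ  : 2  2  2  2
  Δ^2: 0  0  0
  Δ^3: 0  0
  Δ^4: 0
The first differences are constant (2) and nonzero, while all higher differences vanish, so the minimal degree is 1.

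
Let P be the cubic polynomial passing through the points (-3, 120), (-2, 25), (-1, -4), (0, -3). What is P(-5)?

652

Using the Lagrange interpolation formula with nodes -3, -2, -1, 0:
  L_0(x) = (x + 2)(x + 1)x / -6
  L_1(x) = (x + 3)(x + 1)x / 2
  L_2(x) = (x + 3)(x + 2)x / -2
  L_3(x) = (x + 3)(x + 2)(x + 1) / 6
Then P(x) = 120·L_0(x) + 25·L_1(x) - 4·L_2(x) - 3·L_3(x).
Expanding and collecting terms gives P(x) = -6x^3 - 3x^2 + 4x - 3.
Evaluating at x = -5: P(-5) = 652.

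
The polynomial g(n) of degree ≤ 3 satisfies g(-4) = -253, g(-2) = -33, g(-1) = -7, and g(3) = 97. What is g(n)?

Using the Lagrange interpolation formula with nodes -4, -2, -1, 3:
  L_0(n) = (n + 2)(n + 1)(n - 3) / -42
  L_1(n) = (n + 4)(n + 1)(n - 3) / 10
  L_2(n) = (n + 4)(n + 2)(n - 3) / -12
  L_3(n) = (n + 4)(n + 2)(n + 1) / 140
Then g(n) = -253·L_0(n) - 33·L_1(n) - 7·L_2(n) + 97·L_3(n).
Expanding and collecting terms gives g(n) = 4n³ - 2n - 5.
Check: g(-2) = -33. ✓

g(n) = 4n^3 - 2n - 5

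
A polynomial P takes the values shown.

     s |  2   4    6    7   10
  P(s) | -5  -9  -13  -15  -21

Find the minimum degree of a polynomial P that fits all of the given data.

1

Divided differences on the nodes 2, 4, 6, 7, 10:
  order 0: -5  -9  -13  -15  -21
  order 1: -2  -2  -2  -2
  order 2: 0  0  0
  order 3: 0  0
  order 4: 0
The order-1 divided differences are all -2 (nonzero) and every higher order vanishes, so the data lies on a polynomial of degree exactly 1.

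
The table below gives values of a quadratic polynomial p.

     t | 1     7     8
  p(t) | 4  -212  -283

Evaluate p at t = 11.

Using the Lagrange interpolation formula with nodes 1, 7, 8:
  L_0(t) = (t - 7)(t - 8) / 42
  L_1(t) = (t - 1)(t - 8) / -6
  L_2(t) = (t - 1)(t - 7) / 7
Then p(t) = 4·L_0(t) - 212·L_1(t) - 283·L_2(t).
Expanding and collecting terms gives p(t) = -5t^2 + 4t + 5.
Evaluating at t = 11: p(11) = -556.

-556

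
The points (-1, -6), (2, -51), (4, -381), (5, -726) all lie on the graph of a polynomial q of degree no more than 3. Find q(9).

Write q(x) = ax^3 + bx^2 + cx + d. Substituting each data point gives a linear system:
  -a + b - c + d = -6
  8a + 4b + 2c + d = -51
  64a + 16b + 4c + d = -381
  125a + 25b + 5c + d = -726
Solving the system yields a = -5, b = -5, c = 5, d = -1.
So q(x) = -5x^3 - 5x^2 + 5x - 1.
Then q(9) = -4006.

-4006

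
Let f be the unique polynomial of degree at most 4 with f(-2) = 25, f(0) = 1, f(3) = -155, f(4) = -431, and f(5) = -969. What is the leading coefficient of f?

Write f(x) = ax^4 + bx^3 + cx^2 + dx + e. Substituting each data point gives a linear system:
  16a - 8b + 4c - 2d + e = 25
  e = 1
  81a + 27b + 9c + 3d + e = -155
  256a + 64b + 16c + 4d + e = -431
  625a + 125b + 25c + 5d + e = -969
Solving the system yields a = -1, b = -3, c = 2, d = -4, e = 1.
So f(x) = -x⁴ - 3x³ + 2x² - 4x + 1.
The leading coefficient is -1.

-1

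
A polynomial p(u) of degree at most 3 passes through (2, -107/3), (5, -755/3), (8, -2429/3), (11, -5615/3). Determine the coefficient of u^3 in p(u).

-1

Write p(u) = au^3 + bu^2 + cu + d. Substituting each data point gives a linear system:
  8a + 4b + 2c + d = -107/3
  125a + 25b + 5c + d = -755/3
  512a + 64b + 8c + d = -2429/3
  1331a + 121b + 11c + d = -5615/3
Solving the system yields a = -1, b = -4, c = -5, d = -5/3.
So p(u) = -u³ - 4u² - 5u - 5/3.
The leading coefficient is -1.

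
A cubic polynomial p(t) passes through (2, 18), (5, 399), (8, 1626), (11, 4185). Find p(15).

10509

Using the Lagrange interpolation formula with nodes 2, 5, 8, 11:
  L_0(t) = (t - 5)(t - 8)(t - 11) / -162
  L_1(t) = (t - 2)(t - 8)(t - 11) / 54
  L_2(t) = (t - 2)(t - 5)(t - 11) / -54
  L_3(t) = (t - 2)(t - 5)(t - 8) / 162
Then p(t) = 18·L_0(t) + 399·L_1(t) + 1626·L_2(t) + 4185·L_3(t).
Expanding and collecting terms gives p(t) = 3t^3 + 2t^2 - 4t - 6.
Evaluating at t = 15: p(15) = 10509.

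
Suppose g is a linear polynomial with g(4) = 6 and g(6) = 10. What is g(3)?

4

Write g(x) = ax + b. Substituting each data point gives a linear system:
  4a + b = 6
  6a + b = 10
Solving the system yields a = 2, b = -2.
So g(x) = 2x - 2.
Then g(3) = 4.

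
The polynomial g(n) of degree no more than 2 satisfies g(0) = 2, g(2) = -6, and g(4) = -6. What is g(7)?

9

Write g(n) = an^2 + bn + c. Substituting each data point gives a linear system:
  c = 2
  4a + 2b + c = -6
  16a + 4b + c = -6
Solving the system yields a = 1, b = -6, c = 2.
So g(n) = n² - 6n + 2.
Then g(7) = 9.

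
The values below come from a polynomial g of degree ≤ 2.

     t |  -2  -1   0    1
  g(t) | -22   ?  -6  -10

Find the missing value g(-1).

-10

The 3 known points determine the degree-2 polynomial uniquely.
Write g(t) = at^2 + bt + c. Substituting each data point gives a linear system:
  4a - 2b + c = -22
  c = -6
  a + b + c = -10
Solving the system yields a = -4, b = 0, c = -6.
So g(t) = -4t^2 - 6.
Then g(-1) = -10.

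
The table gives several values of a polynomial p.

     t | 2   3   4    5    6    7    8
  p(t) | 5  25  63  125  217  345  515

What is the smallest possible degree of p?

Forward differences of the values at t = 2, 3, 4, 5, 6, 7, 8:
  p  : 5  25  63  125  217  345  515
  Δ  : 20  38  62  92  128  170
  Δ^2: 18  24  30  36  42
  Δ^3: 6  6  6  6
  Δ^4: 0  0  0
  Δ^5: 0  0
  Δ^6: 0
The third differences are constant (6) and nonzero, while all higher differences vanish, so the minimal degree is 3.

3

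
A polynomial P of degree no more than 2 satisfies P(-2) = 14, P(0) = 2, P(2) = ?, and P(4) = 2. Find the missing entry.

On equispaced nodes a degree-2 polynomial has vanishing third forward difference, so
  - P(-2) + 3·P(0) - 3·P(2) + P(4) = 0.
Substituting the known values and solving for P(2):
  -3·P(2) = 6
  P(2) = -2.

-2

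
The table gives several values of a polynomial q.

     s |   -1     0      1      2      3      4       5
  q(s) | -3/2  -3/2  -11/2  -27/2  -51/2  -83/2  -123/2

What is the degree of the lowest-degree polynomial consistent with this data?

2

Forward differences of the values at s = -1, 0, 1, 2, 3, 4, 5:
  q  : -3/2  -3/2  -11/2  -27/2  -51/2  -83/2  -123/2
  Δ  : 0  -4  -8  -12  -16  -20
  Δ^2: -4  -4  -4  -4  -4
  Δ^3: 0  0  0  0
  Δ^4: 0  0  0
  Δ^5: 0  0
  Δ^6: 0
The second differences are constant (-4) and nonzero, while all higher differences vanish, so the minimal degree is 2.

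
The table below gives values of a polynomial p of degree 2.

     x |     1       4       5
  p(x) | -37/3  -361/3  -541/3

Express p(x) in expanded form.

p(x) = -6x^2 - 6x - 1/3

Write p(x) = ax^2 + bx + c. Substituting each data point gives a linear system:
  a + b + c = -37/3
  16a + 4b + c = -361/3
  25a + 5b + c = -541/3
Solving the system yields a = -6, b = -6, c = -1/3.
So p(x) = -6x² - 6x - 1/3.
Check: p(4) = -361/3. ✓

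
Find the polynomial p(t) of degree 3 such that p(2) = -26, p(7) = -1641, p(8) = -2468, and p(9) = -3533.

p(t) = -5t^3 + t^2 + 3t + 4

Write p(t) = at^3 + bt^2 + ct + d. Substituting each data point gives a linear system:
  8a + 4b + 2c + d = -26
  343a + 49b + 7c + d = -1641
  512a + 64b + 8c + d = -2468
  729a + 81b + 9c + d = -3533
Solving the system yields a = -5, b = 1, c = 3, d = 4.
So p(t) = -5t³ + t² + 3t + 4.
Check: p(7) = -1641. ✓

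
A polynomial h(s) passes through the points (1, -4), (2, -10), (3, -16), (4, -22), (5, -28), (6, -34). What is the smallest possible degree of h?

1

Forward differences of the values at s = 1, 2, 3, 4, 5, 6:
  h  : -4  -10  -16  -22  -28  -34
  Δ  : -6  -6  -6  -6  -6
  Δ^2: 0  0  0  0
  Δ^3: 0  0  0
  Δ^4: 0  0
  Δ^5: 0
The first differences are constant (-6) and nonzero, while all higher differences vanish, so the minimal degree is 1.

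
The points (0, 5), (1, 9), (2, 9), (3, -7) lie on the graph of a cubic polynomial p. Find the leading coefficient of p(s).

-2

Write p(s) = as^3 + bs^2 + cs + d. Substituting each data point gives a linear system:
  d = 5
  a + b + c + d = 9
  8a + 4b + 2c + d = 9
  27a + 9b + 3c + d = -7
Solving the system yields a = -2, b = 4, c = 2, d = 5.
So p(s) = -2s^3 + 4s^2 + 2s + 5.
The leading coefficient is -2.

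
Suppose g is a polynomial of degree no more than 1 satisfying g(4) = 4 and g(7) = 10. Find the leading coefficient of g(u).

2

Write g(u) = au + b. Substituting each data point gives a linear system:
  4a + b = 4
  7a + b = 10
Solving the system yields a = 2, b = -4.
So g(u) = 2u - 4.
The leading coefficient is 2.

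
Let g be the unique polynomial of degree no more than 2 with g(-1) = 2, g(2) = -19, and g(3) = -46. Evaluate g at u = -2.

Write g(u) = au^2 + bu + c. Substituting each data point gives a linear system:
  a - b + c = 2
  4a + 2b + c = -19
  9a + 3b + c = -46
Solving the system yields a = -5, b = -2, c = 5.
So g(u) = -5u² - 2u + 5.
Then g(-2) = -11.

-11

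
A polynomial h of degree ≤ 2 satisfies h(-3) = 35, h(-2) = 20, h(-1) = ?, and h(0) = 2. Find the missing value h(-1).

9

On equispaced nodes a degree-2 polynomial has vanishing third forward difference, so
  - h(-3) + 3·h(-2) - 3·h(-1) + h(0) = 0.
Substituting the known values and solving for h(-1):
  -3·h(-1) = -27
  h(-1) = 9.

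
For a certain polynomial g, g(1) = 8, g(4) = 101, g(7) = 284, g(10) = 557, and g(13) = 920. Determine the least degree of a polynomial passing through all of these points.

Forward differences of the values at x = 1, 4, 7, 10, 13:
  g  : 8  101  284  557  920
  Δ  : 93  183  273  363
  Δ^2: 90  90  90
  Δ^3: 0  0
  Δ^4: 0
The second differences are constant (90) and nonzero, while all higher differences vanish, so the minimal degree is 2.

2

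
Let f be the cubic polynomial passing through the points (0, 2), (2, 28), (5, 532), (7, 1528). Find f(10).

Write f(t) = at^3 + bt^2 + ct + d. Substituting each data point gives a linear system:
  d = 2
  8a + 4b + 2c + d = 28
  125a + 25b + 5c + d = 532
  343a + 49b + 7c + d = 1528
Solving the system yields a = 5, b = -4, c = 1, d = 2.
So f(t) = 5t^3 - 4t^2 + t + 2.
Then f(10) = 4612.

4612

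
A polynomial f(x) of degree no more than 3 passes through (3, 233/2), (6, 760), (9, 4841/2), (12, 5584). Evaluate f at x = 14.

8768

Using the Lagrange interpolation formula with nodes 3, 6, 9, 12:
  L_0(x) = (x - 6)(x - 9)(x - 12) / -162
  L_1(x) = (x - 3)(x - 9)(x - 12) / 54
  L_2(x) = (x - 3)(x - 6)(x - 12) / -54
  L_3(x) = (x - 3)(x - 6)(x - 9) / 162
Then f(x) = 233/2·L_0(x) + 760·L_1(x) + 4841/2·L_2(x) + 5584·L_3(x).
Expanding and collecting terms gives f(x) = 3x³ + (5/2)x² + 3x + 4.
Evaluating at x = 14: f(14) = 8768.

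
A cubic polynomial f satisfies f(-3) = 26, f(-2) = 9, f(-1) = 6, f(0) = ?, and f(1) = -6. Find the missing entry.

5

The 4 known points determine the degree-3 polynomial uniquely.
Write f(u) = au^3 + bu^2 + cu + d. Substituting each data point gives a linear system:
  -27a + 9b - 3c + d = 26
  -8a + 4b - 2c + d = 9
  -a + b - c + d = 6
  a + b + c + d = -6
Solving the system yields a = -2, b = -5, c = -4, d = 5.
So f(u) = -2u^3 - 5u^2 - 4u + 5.
Then f(0) = 5.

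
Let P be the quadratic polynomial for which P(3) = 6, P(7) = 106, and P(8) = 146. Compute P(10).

Write P(t) = at^2 + bt + c. Substituting each data point gives a linear system:
  9a + 3b + c = 6
  49a + 7b + c = 106
  64a + 8b + c = 146
Solving the system yields a = 3, b = -5, c = -6.
So P(t) = 3t^2 - 5t - 6.
Then P(10) = 244.

244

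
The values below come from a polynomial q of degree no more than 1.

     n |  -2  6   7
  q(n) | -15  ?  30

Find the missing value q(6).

25

The 2 known points determine the degree-1 polynomial uniquely.
Write q(n) = an + b. Substituting each data point gives a linear system:
  -2a + b = -15
  7a + b = 30
Solving the system yields a = 5, b = -5.
So q(n) = 5n - 5.
Then q(6) = 25.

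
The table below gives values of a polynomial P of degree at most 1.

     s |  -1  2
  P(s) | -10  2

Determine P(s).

Using the Lagrange interpolation formula with nodes -1, 2:
  L_0(s) = (s - 2) / -3
  L_1(s) = (s + 1) / 3
Then P(s) = -10·L_0(s) + 2·L_1(s).
Expanding and collecting terms gives P(s) = 4s - 6.
Check: P(2) = 2. ✓

P(s) = 4s - 6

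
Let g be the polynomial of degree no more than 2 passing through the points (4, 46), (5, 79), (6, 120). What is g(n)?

g(n) = 4n^2 - 3n - 6

Using the Lagrange interpolation formula with nodes 4, 5, 6:
  L_0(n) = (n - 5)(n - 6) / 2
  L_1(n) = (n - 4)(n - 6) / -1
  L_2(n) = (n - 4)(n - 5) / 2
Then g(n) = 46·L_0(n) + 79·L_1(n) + 120·L_2(n).
Expanding and collecting terms gives g(n) = 4n² - 3n - 6.
Check: g(5) = 79. ✓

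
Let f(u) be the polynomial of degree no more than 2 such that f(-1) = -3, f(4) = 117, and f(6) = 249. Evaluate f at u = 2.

33

Write f(u) = au^2 + bu + c. Substituting each data point gives a linear system:
  a - b + c = -3
  16a + 4b + c = 117
  36a + 6b + c = 249
Solving the system yields a = 6, b = 6, c = -3.
So f(u) = 6u^2 + 6u - 3.
Then f(2) = 33.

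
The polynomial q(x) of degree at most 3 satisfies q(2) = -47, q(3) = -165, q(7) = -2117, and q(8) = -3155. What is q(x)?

q(x) = -6x^3 - 2x^2 + 6x - 3

Write q(x) = ax^3 + bx^2 + cx + d. Substituting each data point gives a linear system:
  8a + 4b + 2c + d = -47
  27a + 9b + 3c + d = -165
  343a + 49b + 7c + d = -2117
  512a + 64b + 8c + d = -3155
Solving the system yields a = -6, b = -2, c = 6, d = -3.
So q(x) = -6x^3 - 2x^2 + 6x - 3.
Check: q(8) = -3155. ✓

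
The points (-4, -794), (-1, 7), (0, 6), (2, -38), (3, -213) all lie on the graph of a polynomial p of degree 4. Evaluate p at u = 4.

-698

Using the Lagrange interpolation formula with nodes -4, -1, 0, 2, 3:
  L_0(u) = (u + 1)u(u - 2)(u - 3) / 504
  L_1(u) = (u + 4)u(u - 2)(u - 3) / -36
  L_2(u) = (u + 4)(u + 1)(u - 2)(u - 3) / 24
  L_3(u) = (u + 4)(u + 1)u(u - 3) / -36
  L_4(u) = (u + 4)(u + 1)u(u - 2) / 84
Then p(u) = -794·L_0(u) + 7·L_1(u) + 6·L_2(u) - 38·L_3(u) - 213·L_4(u).
Expanding and collecting terms gives p(u) = -3u⁴ + u³ + u² - 4u + 6.
Evaluating at u = 4: p(4) = -698.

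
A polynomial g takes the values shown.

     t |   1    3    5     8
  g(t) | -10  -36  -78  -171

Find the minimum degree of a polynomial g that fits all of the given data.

Divided differences on the nodes 1, 3, 5, 8:
  order 0: -10  -36  -78  -171
  order 1: -13  -21  -31
  order 2: -2  -2
  order 3: 0
The order-2 divided differences are all -2 (nonzero) and every higher order vanishes, so the data lies on a polynomial of degree exactly 2.

2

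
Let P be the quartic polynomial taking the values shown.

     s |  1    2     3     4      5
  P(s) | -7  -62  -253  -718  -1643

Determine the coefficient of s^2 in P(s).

0

Write P(s) = as^4 + bs^3 + cs^2 + ds + e. Substituting each data point gives a linear system:
  a + b + c + d + e = -7
  16a + 8b + 4c + 2d + e = -62
  81a + 27b + 9c + 3d + e = -253
  256a + 64b + 16c + 4d + e = -718
  625a + 125b + 25c + 5d + e = -1643
Solving the system yields a = -2, b = -3, c = 0, d = -4, e = 2.
So P(s) = -2s⁴ - 3s³ - 4s + 2.
The coefficient of s^2 is 0.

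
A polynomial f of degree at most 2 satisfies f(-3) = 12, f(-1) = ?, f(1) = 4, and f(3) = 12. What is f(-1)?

4

On equispaced nodes a degree-2 polynomial has vanishing third forward difference, so
  - f(-3) + 3·f(-1) - 3·f(1) + f(3) = 0.
Substituting the known values and solving for f(-1):
  3·f(-1) = 12
  f(-1) = 4.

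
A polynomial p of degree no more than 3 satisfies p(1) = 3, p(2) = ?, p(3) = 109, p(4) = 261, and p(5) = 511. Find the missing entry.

31

On equispaced nodes a degree-3 polynomial has vanishing fourth forward difference, so
  p(1) - 4·p(2) + 6·p(3) - 4·p(4) + p(5) = 0.
Substituting the known values and solving for p(2):
  -4·p(2) = -124
  p(2) = 31.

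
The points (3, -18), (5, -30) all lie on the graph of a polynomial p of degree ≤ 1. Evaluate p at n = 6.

-36

Using the Lagrange interpolation formula with nodes 3, 5:
  L_0(n) = (n - 5) / -2
  L_1(n) = (n - 3) / 2
Then p(n) = -18·L_0(n) - 30·L_1(n).
Expanding and collecting terms gives p(n) = -6n.
Evaluating at n = 6: p(6) = -36.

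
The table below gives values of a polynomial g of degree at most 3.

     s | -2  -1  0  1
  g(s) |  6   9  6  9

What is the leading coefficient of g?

Write g(s) = as^3 + bs^2 + cs + d. Substituting each data point gives a linear system:
  -8a + 4b - 2c + d = 6
  -a + b - c + d = 9
  d = 6
  a + b + c + d = 9
Solving the system yields a = 2, b = 3, c = -2, d = 6.
So g(s) = 2s^3 + 3s^2 - 2s + 6.
The leading coefficient is 2.

2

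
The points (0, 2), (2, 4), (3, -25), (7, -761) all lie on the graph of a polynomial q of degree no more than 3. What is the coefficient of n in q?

3

Write q(n) = an^3 + bn^2 + cn + d. Substituting each data point gives a linear system:
  d = 2
  8a + 4b + 2c + d = 4
  27a + 9b + 3c + d = -25
  343a + 49b + 7c + d = -761
Solving the system yields a = -3, b = 5, c = 3, d = 2.
So q(n) = -3n^3 + 5n^2 + 3n + 2.
The coefficient of n is 3.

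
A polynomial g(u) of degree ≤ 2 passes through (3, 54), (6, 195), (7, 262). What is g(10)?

523

Using the Lagrange interpolation formula with nodes 3, 6, 7:
  L_0(u) = (u - 6)(u - 7) / 12
  L_1(u) = (u - 3)(u - 7) / -3
  L_2(u) = (u - 3)(u - 6) / 4
Then g(u) = 54·L_0(u) + 195·L_1(u) + 262·L_2(u).
Expanding and collecting terms gives g(u) = 5u^2 + 2u + 3.
Evaluating at u = 10: g(10) = 523.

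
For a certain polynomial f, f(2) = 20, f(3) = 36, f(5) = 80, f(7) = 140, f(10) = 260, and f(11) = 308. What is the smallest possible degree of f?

Divided differences on the nodes 2, 3, 5, 7, 10, 11:
  order 0: 20  36  80  140  260  308
  order 1: 16  22  30  40  48
  order 2: 2  2  2  2
  order 3: 0  0  0
  order 4: 0  0
  order 5: 0
The order-2 divided differences are all 2 (nonzero) and every higher order vanishes, so the data lies on a polynomial of degree exactly 2.

2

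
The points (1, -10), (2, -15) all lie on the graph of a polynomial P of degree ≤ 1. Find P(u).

Using the Lagrange interpolation formula with nodes 1, 2:
  L_0(u) = (u - 2) / -1
  L_1(u) = (u - 1) / 1
Then P(u) = -10·L_0(u) - 15·L_1(u).
Expanding and collecting terms gives P(u) = -5u - 5.
Check: P(1) = -10. ✓

P(u) = -5u - 5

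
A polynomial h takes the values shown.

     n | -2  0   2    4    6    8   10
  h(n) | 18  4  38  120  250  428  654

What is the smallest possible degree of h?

Forward differences of the values at n = -2, 0, 2, 4, 6, 8, 10:
  h  : 18  4  38  120  250  428  654
  Δ  : -14  34  82  130  178  226
  Δ^2: 48  48  48  48  48
  Δ^3: 0  0  0  0
  Δ^4: 0  0  0
  Δ^5: 0  0
  Δ^6: 0
The second differences are constant (48) and nonzero, while all higher differences vanish, so the minimal degree is 2.

2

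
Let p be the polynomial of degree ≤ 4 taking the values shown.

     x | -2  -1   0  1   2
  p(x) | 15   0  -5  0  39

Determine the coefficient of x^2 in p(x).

4

Write p(x) = ax^4 + bx^3 + cx^2 + dx + e. Substituting each data point gives a linear system:
  16a - 8b + 4c - 2d + e = 15
  a - b + c - d + e = 0
  e = -5
  a + b + c + d + e = 0
  16a + 8b + 4c + 2d + e = 39
Solving the system yields a = 1, b = 2, c = 4, d = -2, e = -5.
So p(x) = x⁴ + 2x³ + 4x² - 2x - 5.
The coefficient of x^2 is 4.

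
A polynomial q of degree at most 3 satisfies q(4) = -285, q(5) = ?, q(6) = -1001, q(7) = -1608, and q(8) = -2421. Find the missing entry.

-570

The 4 known points determine the degree-3 polynomial uniquely.
Write q(u) = au^3 + bu^2 + cu + d. Substituting each data point gives a linear system:
  64a + 16b + 4c + d = -285
  216a + 36b + 6c + d = -1001
  343a + 49b + 7c + d = -1608
  512a + 64b + 8c + d = -2421
Solving the system yields a = -5, b = 2, c = 2, d = -5.
So q(u) = -5u³ + 2u² + 2u - 5.
Then q(5) = -570.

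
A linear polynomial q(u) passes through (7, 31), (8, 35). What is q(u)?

q(u) = 4u + 3

Write q(u) = au + b. Substituting each data point gives a linear system:
  7a + b = 31
  8a + b = 35
Solving the system yields a = 4, b = 3.
So q(u) = 4u + 3.
Check: q(8) = 35. ✓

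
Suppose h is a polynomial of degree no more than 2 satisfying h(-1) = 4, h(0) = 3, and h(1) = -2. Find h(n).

h(n) = -2n^2 - 3n + 3

Using the Lagrange interpolation formula with nodes -1, 0, 1:
  L_0(n) = n(n - 1) / 2
  L_1(n) = (n + 1)(n - 1) / -1
  L_2(n) = (n + 1)n / 2
Then h(n) = 4·L_0(n) + 3·L_1(n) - 2·L_2(n).
Expanding and collecting terms gives h(n) = -2n^2 - 3n + 3.
Check: h(1) = -2. ✓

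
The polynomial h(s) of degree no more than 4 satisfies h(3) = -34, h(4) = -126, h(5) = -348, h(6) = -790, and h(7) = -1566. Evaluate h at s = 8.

-2814

Forward differences of the values at s = 3, 4, 5, 6, 7:
  h  : -34  -126  -348  -790  -1566
  Δ  : -92  -222  -442  -776
  Δ^2: -130  -220  -334
  Δ^3: -90  -114
  Δ^4: -24
The fourth differences are constant, confirming degree 4.
Interpolating (Newton forward form) and evaluating at s = 8 gives h(8) = -2814.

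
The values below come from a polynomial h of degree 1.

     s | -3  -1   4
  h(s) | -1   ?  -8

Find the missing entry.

-3

The 2 known points determine the degree-1 polynomial uniquely.
Write h(s) = as + b. Substituting each data point gives a linear system:
  -3a + b = -1
  4a + b = -8
Solving the system yields a = -1, b = -4.
So h(s) = -s - 4.
Then h(-1) = -3.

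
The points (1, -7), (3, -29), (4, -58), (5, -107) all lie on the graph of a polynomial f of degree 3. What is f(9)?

Using the Lagrange interpolation formula with nodes 1, 3, 4, 5:
  L_0(t) = (t - 3)(t - 4)(t - 5) / -24
  L_1(t) = (t - 1)(t - 4)(t - 5) / 4
  L_2(t) = (t - 1)(t - 3)(t - 5) / -3
  L_3(t) = (t - 1)(t - 3)(t - 4) / 8
Then f(t) = -7·L_0(t) - 29·L_1(t) - 58·L_2(t) - 107·L_3(t).
Expanding and collecting terms gives f(t) = -t^3 + 2t^2 - 6t - 2.
Evaluating at t = 9: f(9) = -623.

-623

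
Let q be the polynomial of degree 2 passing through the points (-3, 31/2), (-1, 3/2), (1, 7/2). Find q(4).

Using the Lagrange interpolation formula with nodes -3, -1, 1:
  L_0(t) = (t + 1)(t - 1) / 8
  L_1(t) = (t + 3)(t - 1) / -4
  L_2(t) = (t + 3)(t + 1) / 8
Then q(t) = 31/2·L_0(t) + 3/2·L_1(t) + 7/2·L_2(t).
Expanding and collecting terms gives q(t) = 2t^2 + t + 1/2.
Evaluating at t = 4: q(4) = 73/2.

73/2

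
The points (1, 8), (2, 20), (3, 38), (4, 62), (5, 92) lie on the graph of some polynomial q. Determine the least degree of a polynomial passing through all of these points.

2

Forward differences of the values at t = 1, 2, 3, 4, 5:
  q  : 8  20  38  62  92
  Δ  : 12  18  24  30
  Δ^2: 6  6  6
  Δ^3: 0  0
  Δ^4: 0
The second differences are constant (6) and nonzero, while all higher differences vanish, so the minimal degree is 2.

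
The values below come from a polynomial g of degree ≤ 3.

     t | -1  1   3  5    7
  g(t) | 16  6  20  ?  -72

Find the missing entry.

10

On equispaced nodes a degree-3 polynomial has vanishing fourth forward difference, so
  g(-1) - 4·g(1) + 6·g(3) - 4·g(5) + g(7) = 0.
Substituting the known values and solving for g(5):
  -4·g(5) = -40
  g(5) = 10.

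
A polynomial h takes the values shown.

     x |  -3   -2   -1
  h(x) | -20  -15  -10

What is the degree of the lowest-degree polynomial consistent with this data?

Forward differences of the values at x = -3, -2, -1:
  h  : -20  -15  -10
  Δ  : 5  5
  Δ^2: 0
The first differences are constant (5) and nonzero, while all higher differences vanish, so the minimal degree is 1.

1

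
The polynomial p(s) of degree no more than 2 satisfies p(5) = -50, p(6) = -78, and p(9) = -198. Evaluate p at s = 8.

-152

Using the Lagrange interpolation formula with nodes 5, 6, 9:
  L_0(s) = (s - 6)(s - 9) / 4
  L_1(s) = (s - 5)(s - 9) / -3
  L_2(s) = (s - 5)(s - 6) / 12
Then p(s) = -50·L_0(s) - 78·L_1(s) - 198·L_2(s).
Expanding and collecting terms gives p(s) = -3s^2 + 5s.
Evaluating at s = 8: p(8) = -152.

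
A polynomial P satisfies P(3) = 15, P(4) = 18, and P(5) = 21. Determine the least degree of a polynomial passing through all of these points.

1

Forward differences of the values at s = 3, 4, 5:
  P  : 15  18  21
  Δ  : 3  3
  Δ^2: 0
The first differences are constant (3) and nonzero, while all higher differences vanish, so the minimal degree is 1.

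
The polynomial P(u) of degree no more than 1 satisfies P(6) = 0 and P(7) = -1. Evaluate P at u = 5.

1

Write P(u) = au + b. Substituting each data point gives a linear system:
  6a + b = 0
  7a + b = -1
Solving the system yields a = -1, b = 6.
So P(u) = -u + 6.
Then P(5) = 1.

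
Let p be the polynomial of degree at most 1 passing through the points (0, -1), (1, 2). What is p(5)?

14

Using the Lagrange interpolation formula with nodes 0, 1:
  L_0(x) = (x - 1) / -1
  L_1(x) = x / 1
Then p(x) = -1·L_0(x) + 2·L_1(x).
Expanding and collecting terms gives p(x) = 3x - 1.
Evaluating at x = 5: p(5) = 14.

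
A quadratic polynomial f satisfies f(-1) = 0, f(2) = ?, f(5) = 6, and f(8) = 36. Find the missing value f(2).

On equispaced nodes a degree-2 polynomial has vanishing third forward difference, so
  - f(-1) + 3·f(2) - 3·f(5) + f(8) = 0.
Substituting the known values and solving for f(2):
  3·f(2) = -18
  f(2) = -6.

-6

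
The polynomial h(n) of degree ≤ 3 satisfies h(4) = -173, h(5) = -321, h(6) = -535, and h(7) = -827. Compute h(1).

Forward differences of the values at n = 4, 5, 6, 7:
  h  : -173  -321  -535  -827
  Δ  : -148  -214  -292
  Δ^2: -66  -78
  Δ^3: -12
The third differences are constant, confirming degree 3.
Interpolating (Newton forward form) and evaluating at n = 1 gives h(1) = -5.

-5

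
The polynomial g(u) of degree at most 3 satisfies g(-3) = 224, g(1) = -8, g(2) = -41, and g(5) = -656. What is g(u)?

g(u) = -6u^3 + 5u^2 - 6u - 1

Using the Lagrange interpolation formula with nodes -3, 1, 2, 5:
  L_0(u) = (u - 1)(u - 2)(u - 5) / -160
  L_1(u) = (u + 3)(u - 2)(u - 5) / 16
  L_2(u) = (u + 3)(u - 1)(u - 5) / -15
  L_3(u) = (u + 3)(u - 1)(u - 2) / 96
Then g(u) = 224·L_0(u) - 8·L_1(u) - 41·L_2(u) - 656·L_3(u).
Expanding and collecting terms gives g(u) = -6u^3 + 5u^2 - 6u - 1.
Check: g(1) = -8. ✓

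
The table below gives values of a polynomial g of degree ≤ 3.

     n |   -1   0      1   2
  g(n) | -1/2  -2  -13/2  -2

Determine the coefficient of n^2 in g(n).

-3/2

Write g(n) = an^3 + bn^2 + cn + d. Substituting each data point gives a linear system:
  -a + b - c + d = -1/2
  d = -2
  a + b + c + d = -13/2
  8a + 4b + 2c + d = -2
Solving the system yields a = 2, b = -3/2, c = -5, d = -2.
So g(n) = 2n^3 - (3/2)n^2 - 5n - 2.
The coefficient of n^2 is -3/2.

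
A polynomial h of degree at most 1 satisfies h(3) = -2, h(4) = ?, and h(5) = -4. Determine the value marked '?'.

-3

On equispaced nodes a degree-1 polynomial has vanishing second forward difference, so
  h(3) - 2·h(4) + h(5) = 0.
Substituting the known values and solving for h(4):
  -2·h(4) = 6
  h(4) = -3.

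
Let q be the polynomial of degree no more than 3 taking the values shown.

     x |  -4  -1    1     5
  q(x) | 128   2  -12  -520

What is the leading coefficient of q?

-3

Write q(x) = ax^3 + bx^2 + cx + d. Substituting each data point gives a linear system:
  -64a + 16b - 4c + d = 128
  -a + b - c + d = 2
  a + b + c + d = -12
  125a + 25b + 5c + d = -520
Solving the system yields a = -3, b = -5, c = -4, d = 0.
So q(x) = -3x^3 - 5x^2 - 4x.
The leading coefficient is -3.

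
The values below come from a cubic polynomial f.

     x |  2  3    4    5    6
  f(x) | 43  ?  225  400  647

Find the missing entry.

110

The 4 known points determine the degree-3 polynomial uniquely.
Write f(x) = ax^3 + bx^2 + cx + d. Substituting each data point gives a linear system:
  8a + 4b + 2c + d = 43
  64a + 16b + 4c + d = 225
  125a + 25b + 5c + d = 400
  216a + 36b + 6c + d = 647
Solving the system yields a = 2, b = 6, c = -1, d = 5.
So f(x) = 2x^3 + 6x^2 - x + 5.
Then f(3) = 110.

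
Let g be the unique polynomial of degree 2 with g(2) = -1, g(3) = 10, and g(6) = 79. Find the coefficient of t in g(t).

Write g(t) = at^2 + bt + c. Substituting each data point gives a linear system:
  4a + 2b + c = -1
  9a + 3b + c = 10
  36a + 6b + c = 79
Solving the system yields a = 3, b = -4, c = -5.
So g(t) = 3t² - 4t - 5.
The coefficient of t is -4.

-4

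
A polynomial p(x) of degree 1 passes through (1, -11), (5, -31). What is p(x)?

p(x) = -5x - 6

Write p(x) = ax + b. Substituting each data point gives a linear system:
  a + b = -11
  5a + b = -31
Solving the system yields a = -5, b = -6.
So p(x) = -5x - 6.
Check: p(5) = -31. ✓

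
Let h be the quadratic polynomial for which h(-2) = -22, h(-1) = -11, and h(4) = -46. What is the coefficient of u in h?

2

Write h(u) = au^2 + bu + c. Substituting each data point gives a linear system:
  4a - 2b + c = -22
  a - b + c = -11
  16a + 4b + c = -46
Solving the system yields a = -3, b = 2, c = -6.
So h(u) = -3u² + 2u - 6.
The coefficient of u is 2.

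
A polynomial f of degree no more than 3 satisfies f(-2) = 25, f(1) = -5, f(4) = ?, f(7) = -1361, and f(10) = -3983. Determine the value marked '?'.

-251

On equispaced nodes a degree-3 polynomial has vanishing fourth forward difference, so
  f(-2) - 4·f(1) + 6·f(4) - 4·f(7) + f(10) = 0.
Substituting the known values and solving for f(4):
  6·f(4) = -1506
  f(4) = -251.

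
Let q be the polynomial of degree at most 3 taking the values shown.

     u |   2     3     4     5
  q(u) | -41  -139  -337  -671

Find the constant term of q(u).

Write q(u) = au^3 + bu^2 + cu + d. Substituting each data point gives a linear system:
  8a + 4b + 2c + d = -41
  27a + 9b + 3c + d = -139
  64a + 16b + 4c + d = -337
  125a + 25b + 5c + d = -671
Solving the system yields a = -6, b = 4, c = -4, d = -1.
So q(u) = -6u^3 + 4u^2 - 4u - 1.
The constant term is -1.

-1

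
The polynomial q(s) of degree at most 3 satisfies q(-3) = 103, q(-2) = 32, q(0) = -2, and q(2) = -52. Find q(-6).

820

Write q(s) = as^3 + bs^2 + cs + d. Substituting each data point gives a linear system:
  -27a + 9b - 3c + d = 103
  -8a + 4b - 2c + d = 32
  d = -2
  8a + 4b + 2c + d = -52
Solving the system yields a = -4, b = -2, c = -5, d = -2.
So q(s) = -4s^3 - 2s^2 - 5s - 2.
Then q(-6) = 820.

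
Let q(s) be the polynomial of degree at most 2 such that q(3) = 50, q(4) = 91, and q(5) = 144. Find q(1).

4

Write q(s) = as^2 + bs + c. Substituting each data point gives a linear system:
  9a + 3b + c = 50
  16a + 4b + c = 91
  25a + 5b + c = 144
Solving the system yields a = 6, b = -1, c = -1.
So q(s) = 6s² - s - 1.
Then q(1) = 4.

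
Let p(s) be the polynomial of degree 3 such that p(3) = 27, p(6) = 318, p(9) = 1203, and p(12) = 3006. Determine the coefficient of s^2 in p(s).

Write p(s) = as^3 + bs^2 + cs + d. Substituting each data point gives a linear system:
  27a + 9b + 3c + d = 27
  216a + 36b + 6c + d = 318
  729a + 81b + 9c + d = 1203
  1728a + 144b + 12c + d = 3006
Solving the system yields a = 2, b = -3, c = -2, d = 6.
So p(s) = 2s³ - 3s² - 2s + 6.
The coefficient of s^2 is -3.

-3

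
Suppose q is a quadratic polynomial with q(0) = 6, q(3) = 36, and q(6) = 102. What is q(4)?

54

Using the Lagrange interpolation formula with nodes 0, 3, 6:
  L_0(s) = (s - 3)(s - 6) / 18
  L_1(s) = s(s - 6) / -9
  L_2(s) = s(s - 3) / 18
Then q(s) = 6·L_0(s) + 36·L_1(s) + 102·L_2(s).
Expanding and collecting terms gives q(s) = 2s^2 + 4s + 6.
Evaluating at s = 4: q(4) = 54.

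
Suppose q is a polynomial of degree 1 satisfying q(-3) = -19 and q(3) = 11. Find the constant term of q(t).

Write q(t) = at + b. Substituting each data point gives a linear system:
  -3a + b = -19
  3a + b = 11
Solving the system yields a = 5, b = -4.
So q(t) = 5t - 4.
The constant term is -4.

-4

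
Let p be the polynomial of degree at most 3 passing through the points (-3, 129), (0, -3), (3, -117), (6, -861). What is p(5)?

Write p(s) = as^3 + bs^2 + cs + d. Substituting each data point gives a linear system:
  -27a + 9b - 3c + d = 129
  d = -3
  27a + 9b + 3c + d = -117
  216a + 36b + 6c + d = -861
Solving the system yields a = -4, b = 1, c = -5, d = -3.
So p(s) = -4s^3 + s^2 - 5s - 3.
Then p(5) = -503.

-503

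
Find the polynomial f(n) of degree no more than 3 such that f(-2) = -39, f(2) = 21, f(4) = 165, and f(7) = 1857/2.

Using the Lagrange interpolation formula with nodes -2, 2, 4, 7:
  L_0(n) = (n - 2)(n - 4)(n - 7) / -216
  L_1(n) = (n + 2)(n - 4)(n - 7) / 40
  L_2(n) = (n + 2)(n - 2)(n - 7) / -36
  L_3(n) = (n + 2)(n - 2)(n - 4) / 135
Then f(n) = -39·L_0(n) + 21·L_1(n) + 165·L_2(n) + 1857/2·L_3(n).
Expanding and collecting terms gives f(n) = 3n^3 - (5/2)n^2 + 3n + 1.
Check: f(2) = 21. ✓

f(n) = 3n^3 - (5/2)n^2 + 3n + 1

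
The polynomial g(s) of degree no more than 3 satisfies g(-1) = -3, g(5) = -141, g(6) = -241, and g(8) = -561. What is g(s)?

Write g(s) = as^3 + bs^2 + cs + d. Substituting each data point gives a linear system:
  -a + b - c + d = -3
  125a + 25b + 5c + d = -141
  216a + 36b + 6c + d = -241
  512a + 64b + 8c + d = -561
Solving the system yields a = -1, b = -1, c = 2, d = -1.
So g(s) = -s^3 - s^2 + 2s - 1.
Check: g(8) = -561. ✓

g(s) = -s^3 - s^2 + 2s - 1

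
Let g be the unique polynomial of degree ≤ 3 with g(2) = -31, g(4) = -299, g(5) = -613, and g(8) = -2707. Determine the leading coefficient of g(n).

-6

Write g(n) = an^3 + bn^2 + cn + d. Substituting each data point gives a linear system:
  8a + 4b + 2c + d = -31
  64a + 16b + 4c + d = -299
  125a + 25b + 5c + d = -613
  512a + 64b + 8c + d = -2707
Solving the system yields a = -6, b = 6, c = -2, d = -3.
So g(n) = -6n³ + 6n² - 2n - 3.
The leading coefficient is -6.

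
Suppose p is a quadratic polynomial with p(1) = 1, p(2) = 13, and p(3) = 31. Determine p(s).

p(s) = 3s^2 + 3s - 5

Write p(s) = as^2 + bs + c. Substituting each data point gives a linear system:
  a + b + c = 1
  4a + 2b + c = 13
  9a + 3b + c = 31
Solving the system yields a = 3, b = 3, c = -5.
So p(s) = 3s² + 3s - 5.
Check: p(1) = 1. ✓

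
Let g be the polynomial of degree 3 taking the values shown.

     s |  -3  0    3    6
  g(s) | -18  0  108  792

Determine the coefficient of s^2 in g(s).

5

Write g(s) = as^3 + bs^2 + cs + d. Substituting each data point gives a linear system:
  -27a + 9b - 3c + d = -18
  d = 0
  27a + 9b + 3c + d = 108
  216a + 36b + 6c + d = 792
Solving the system yields a = 3, b = 5, c = -6, d = 0.
So g(s) = 3s^3 + 5s^2 - 6s.
The coefficient of s^2 is 5.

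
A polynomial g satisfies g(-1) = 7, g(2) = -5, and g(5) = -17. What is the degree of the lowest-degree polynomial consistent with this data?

Forward differences of the values at n = -1, 2, 5:
  g  : 7  -5  -17
  Δ  : -12  -12
  Δ^2: 0
The first differences are constant (-12) and nonzero, while all higher differences vanish, so the minimal degree is 1.

1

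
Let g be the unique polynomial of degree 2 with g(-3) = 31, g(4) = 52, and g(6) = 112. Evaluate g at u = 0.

4

Using the Lagrange interpolation formula with nodes -3, 4, 6:
  L_0(u) = (u - 4)(u - 6) / 63
  L_1(u) = (u + 3)(u - 6) / -14
  L_2(u) = (u + 3)(u - 4) / 18
Then g(u) = 31·L_0(u) + 52·L_1(u) + 112·L_2(u).
Expanding and collecting terms gives g(u) = 3u^2 + 4.
Evaluating at u = 0: g(0) = 4.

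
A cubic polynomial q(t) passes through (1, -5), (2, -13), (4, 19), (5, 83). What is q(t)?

Using the Lagrange interpolation formula with nodes 1, 2, 4, 5:
  L_0(t) = (t - 2)(t - 4)(t - 5) / -12
  L_1(t) = (t - 1)(t - 4)(t - 5) / 6
  L_2(t) = (t - 1)(t - 2)(t - 5) / -6
  L_3(t) = (t - 1)(t - 2)(t - 4) / 12
Then q(t) = -5·L_0(t) - 13·L_1(t) + 19·L_2(t) + 83·L_3(t).
Expanding and collecting terms gives q(t) = 2t^3 - 6t^2 - 4t + 3.
Check: q(1) = -5. ✓

q(t) = 2t^3 - 6t^2 - 4t + 3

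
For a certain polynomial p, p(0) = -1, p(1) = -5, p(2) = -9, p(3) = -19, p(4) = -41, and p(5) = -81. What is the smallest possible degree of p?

Forward differences of the values at n = 0, 1, 2, 3, 4, 5:
  p  : -1  -5  -9  -19  -41  -81
  Δ  : -4  -4  -10  -22  -40
  Δ^2: 0  -6  -12  -18
  Δ^3: -6  -6  -6
  Δ^4: 0  0
  Δ^5: 0
The third differences are constant (-6) and nonzero, while all higher differences vanish, so the minimal degree is 3.

3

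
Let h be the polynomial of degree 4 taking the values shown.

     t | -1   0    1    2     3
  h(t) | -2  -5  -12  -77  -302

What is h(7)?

-6522

Forward differences of the values at t = -1, 0, 1, 2, 3:
  h  : -2  -5  -12  -77  -302
  Δ  : -3  -7  -65  -225
  Δ^2: -4  -58  -160
  Δ^3: -54  -102
  Δ^4: -48
The fourth differences are constant, confirming degree 4.
Interpolating (Newton forward form) and evaluating at t = 7 gives h(7) = -6522.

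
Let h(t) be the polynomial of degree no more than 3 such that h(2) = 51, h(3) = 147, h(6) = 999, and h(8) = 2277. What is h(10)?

4347

Write h(t) = at^3 + bt^2 + ct + d. Substituting each data point gives a linear system:
  8a + 4b + 2c + d = 51
  27a + 9b + 3c + d = 147
  216a + 36b + 6c + d = 999
  512a + 64b + 8c + d = 2277
Solving the system yields a = 4, b = 3, c = 5, d = -3.
So h(t) = 4t³ + 3t² + 5t - 3.
Then h(10) = 4347.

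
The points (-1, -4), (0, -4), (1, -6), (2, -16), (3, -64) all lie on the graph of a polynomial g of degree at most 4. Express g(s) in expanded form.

g(s) = -s^4 + s^3 - 2s - 4

Write g(s) = as^4 + bs^3 + cs^2 + ds + e. Substituting each data point gives a linear system:
  a - b + c - d + e = -4
  e = -4
  a + b + c + d + e = -6
  16a + 8b + 4c + 2d + e = -16
  81a + 27b + 9c + 3d + e = -64
Solving the system yields a = -1, b = 1, c = 0, d = -2, e = -4.
So g(s) = -s⁴ + s³ - 2s - 4.
Check: g(-1) = -4. ✓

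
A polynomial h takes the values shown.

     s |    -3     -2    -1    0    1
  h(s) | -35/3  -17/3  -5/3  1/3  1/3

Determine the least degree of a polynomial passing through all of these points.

2

Forward differences of the values at s = -3, -2, -1, 0, 1:
  h  : -35/3  -17/3  -5/3  1/3  1/3
  Δ  : 6  4  2  0
  Δ^2: -2  -2  -2
  Δ^3: 0  0
  Δ^4: 0
The second differences are constant (-2) and nonzero, while all higher differences vanish, so the minimal degree is 2.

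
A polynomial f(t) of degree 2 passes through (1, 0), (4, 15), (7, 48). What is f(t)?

Write f(t) = at^2 + bt + c. Substituting each data point gives a linear system:
  a + b + c = 0
  16a + 4b + c = 15
  49a + 7b + c = 48
Solving the system yields a = 1, b = 0, c = -1.
So f(t) = t² - 1.
Check: f(1) = 0. ✓

f(t) = t^2 - 1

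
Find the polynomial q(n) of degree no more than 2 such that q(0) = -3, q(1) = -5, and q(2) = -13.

q(n) = -3n^2 + n - 3

Write q(n) = an^2 + bn + c. Substituting each data point gives a linear system:
  c = -3
  a + b + c = -5
  4a + 2b + c = -13
Solving the system yields a = -3, b = 1, c = -3.
So q(n) = -3n² + n - 3.
Check: q(2) = -13. ✓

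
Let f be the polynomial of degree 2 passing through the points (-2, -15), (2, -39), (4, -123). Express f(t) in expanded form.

Using the Lagrange interpolation formula with nodes -2, 2, 4:
  L_0(t) = (t - 2)(t - 4) / 24
  L_1(t) = (t + 2)(t - 4) / -8
  L_2(t) = (t + 2)(t - 2) / 12
Then f(t) = -15·L_0(t) - 39·L_1(t) - 123·L_2(t).
Expanding and collecting terms gives f(t) = -6t^2 - 6t - 3.
Check: f(-2) = -15. ✓

f(t) = -6t^2 - 6t - 3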